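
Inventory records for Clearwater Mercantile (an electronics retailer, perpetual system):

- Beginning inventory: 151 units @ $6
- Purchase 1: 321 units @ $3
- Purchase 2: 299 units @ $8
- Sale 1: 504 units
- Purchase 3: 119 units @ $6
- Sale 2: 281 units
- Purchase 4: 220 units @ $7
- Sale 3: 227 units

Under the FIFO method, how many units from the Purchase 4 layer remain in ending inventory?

Sale 1 (504) [FIFO — oldest first]: 151 @ $6 + 321 @ $3 + 32 @ $8 = $2,125
Sale 2 (281) [FIFO — oldest first]: 267 @ $8 + 14 @ $6 = $2,220
Sale 3 (227) [FIFO — oldest first]: 105 @ $6 + 122 @ $7 = $1,484
Total COGS = $2,125 + $2,220 + $1,484 = $5,829
Ending inventory: 98 @ $7 = $686
Check: goods available $6,515 = COGS $5,829 + ending $686

98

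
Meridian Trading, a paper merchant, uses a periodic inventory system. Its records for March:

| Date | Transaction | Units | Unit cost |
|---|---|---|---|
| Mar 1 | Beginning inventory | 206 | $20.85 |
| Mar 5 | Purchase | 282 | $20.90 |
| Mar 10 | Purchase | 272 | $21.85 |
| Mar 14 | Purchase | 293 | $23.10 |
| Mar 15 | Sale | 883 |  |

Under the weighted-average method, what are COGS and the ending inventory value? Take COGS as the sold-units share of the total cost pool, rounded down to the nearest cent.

Mar 15, sell 883: 883/1053 × $22,900.40 → $19,203.27
Ending inventory (cost pool remaining) = $3,697.13
Check: goods available $22,900.40 = COGS $19,203.27 + ending $3,697.13

COGS = $19,203.27; ending inventory = $3,697.13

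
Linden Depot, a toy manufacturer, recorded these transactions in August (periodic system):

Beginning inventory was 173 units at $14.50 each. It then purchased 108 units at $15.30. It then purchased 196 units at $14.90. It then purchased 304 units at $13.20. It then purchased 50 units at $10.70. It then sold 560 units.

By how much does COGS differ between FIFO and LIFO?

FIFO COGS: 173 @ $14.50 + 108 @ $15.30 + 196 @ $14.90 + 83 @ $13.20 = $8,176.90
LIFO COGS: 50 @ $10.70 + 304 @ $13.20 + 196 @ $14.90 + 10 @ $15.30 = $7,621.20
Difference = |$8,176.90 − $7,621.20| = $555.70

$555.70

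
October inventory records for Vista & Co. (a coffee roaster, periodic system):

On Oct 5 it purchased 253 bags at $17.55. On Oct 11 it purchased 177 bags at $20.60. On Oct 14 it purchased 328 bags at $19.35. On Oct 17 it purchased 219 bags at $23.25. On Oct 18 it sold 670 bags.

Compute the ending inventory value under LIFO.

Ending inventory = $5,552.55

Oct 18, 670 sold [LIFO — newest first]: 219 @ $23.25 + 328 @ $19.35 + 123 @ $20.60 = $13,972.35
Ending inventory: 253 @ $17.55 + 54 @ $20.60 = $5,552.55
Check: goods available $19,524.90 = COGS $13,972.35 + ending $5,552.55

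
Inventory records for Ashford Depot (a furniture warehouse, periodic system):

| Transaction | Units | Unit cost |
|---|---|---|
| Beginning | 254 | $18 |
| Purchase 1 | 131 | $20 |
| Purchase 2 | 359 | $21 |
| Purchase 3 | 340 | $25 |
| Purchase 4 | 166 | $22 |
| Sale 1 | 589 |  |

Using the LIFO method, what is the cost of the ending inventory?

Sale 1 (589) [LIFO — newest first]: 166 @ $22 + 340 @ $25 + 83 @ $21 = $13,895
Ending inventory: 254 @ $18 + 131 @ $20 + 276 @ $21 = $12,988

Ending inventory = $12,988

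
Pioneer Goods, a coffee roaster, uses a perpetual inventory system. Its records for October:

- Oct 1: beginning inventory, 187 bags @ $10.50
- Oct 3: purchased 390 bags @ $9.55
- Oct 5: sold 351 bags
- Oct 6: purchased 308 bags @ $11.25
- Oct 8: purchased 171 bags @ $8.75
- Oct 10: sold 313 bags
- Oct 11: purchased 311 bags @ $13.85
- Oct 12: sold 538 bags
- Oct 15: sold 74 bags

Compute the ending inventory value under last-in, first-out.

Ending inventory = $955.50

Oct 5, 351 sold [LIFO — newest first]: 351 @ $9.55 = $3,352.05
Oct 10, 313 sold [LIFO — newest first]: 171 @ $8.75 + 142 @ $11.25 = $3,093.75
Oct 12, 538 sold [LIFO — newest first]: 311 @ $13.85 + 166 @ $11.25 + 39 @ $9.55 + 22 @ $10.50 = $6,778.30
Oct 15, 74 sold [LIFO — newest first]: 74 @ $10.50 = $777.00
Total COGS = $3,352.05 + $3,093.75 + $6,778.30 + $777.00 = $14,001.10
Ending inventory: 91 @ $10.50 = $955.50
Check: goods available $14,956.60 = COGS $14,001.10 + ending $955.50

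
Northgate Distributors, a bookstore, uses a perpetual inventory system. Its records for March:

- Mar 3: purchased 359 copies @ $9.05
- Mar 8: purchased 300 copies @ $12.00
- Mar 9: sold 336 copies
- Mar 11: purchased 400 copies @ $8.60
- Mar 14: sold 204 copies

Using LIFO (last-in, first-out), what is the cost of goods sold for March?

COGS = $5,680.20

Mar 9, 336 sold [LIFO — newest first]: 300 @ $12.00 + 36 @ $9.05 = $3,925.80
Mar 14, 204 sold [LIFO — newest first]: 204 @ $8.60 = $1,754.40
Total COGS = $3,925.80 + $1,754.40 = $5,680.20
Ending inventory: 323 @ $9.05 + 196 @ $8.60 = $4,608.75
Check: goods available $10,288.95 = COGS $5,680.20 + ending $4,608.75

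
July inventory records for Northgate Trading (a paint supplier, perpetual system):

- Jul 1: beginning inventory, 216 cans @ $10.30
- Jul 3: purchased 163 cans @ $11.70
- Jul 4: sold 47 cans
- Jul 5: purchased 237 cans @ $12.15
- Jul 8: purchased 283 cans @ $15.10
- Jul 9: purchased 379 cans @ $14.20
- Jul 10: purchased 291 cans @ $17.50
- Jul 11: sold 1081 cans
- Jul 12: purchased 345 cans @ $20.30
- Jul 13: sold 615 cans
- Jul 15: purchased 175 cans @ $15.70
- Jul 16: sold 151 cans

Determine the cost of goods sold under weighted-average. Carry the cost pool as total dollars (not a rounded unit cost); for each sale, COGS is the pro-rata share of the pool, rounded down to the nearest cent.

COGS = $28,348.06

After Jul 1: 216 on hand, pool $2,224.80 (≈ $10.3000 each)
After Jul 3: 379 on hand, pool $4,131.90 (≈ $10.9021 each)
Jul 4, sell 47: 47/379 × $4,131.90 → $512.39
After Jul 5: 569 on hand, pool $6,499.06 (≈ $11.4219 each)
After Jul 8: 852 on hand, pool $10,772.36 (≈ $12.6436 each)
After Jul 9: 1231 on hand, pool $16,154.16 (≈ $13.1228 each)
After Jul 10: 1522 on hand, pool $21,246.66 (≈ $13.9597 each)
Jul 11, sell 1081: 1081/1522 × $21,246.66 → $15,090.43
After Jul 12: 786 on hand, pool $13,159.73 (≈ $16.7427 each)
Jul 13, sell 615: 615/786 × $13,159.73 → $10,296.73
After Jul 15: 346 on hand, pool $5,610.50 (≈ $16.2153 each)
Jul 16, sell 151: 151/346 × $5,610.50 → $2,448.51
Total COGS = $512.39 + $15,090.43 + $10,296.73 + $2,448.51 = $28,348.06
Ending inventory (cost pool remaining) = $3,161.99
Check: goods available $31,510.05 = COGS $28,348.06 + ending $3,161.99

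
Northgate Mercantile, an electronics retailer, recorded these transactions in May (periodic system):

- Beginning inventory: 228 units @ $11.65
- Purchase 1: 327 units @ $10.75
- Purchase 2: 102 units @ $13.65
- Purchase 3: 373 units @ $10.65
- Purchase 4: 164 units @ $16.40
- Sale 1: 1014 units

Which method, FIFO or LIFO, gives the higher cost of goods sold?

LIFO

FIFO COGS: 228 @ $11.65 + 327 @ $10.75 + 102 @ $13.65 + 357 @ $10.65 = $11,365.80
LIFO COGS: 164 @ $16.40 + 373 @ $10.65 + 102 @ $13.65 + 327 @ $10.75 + 48 @ $11.65 = $12,128.80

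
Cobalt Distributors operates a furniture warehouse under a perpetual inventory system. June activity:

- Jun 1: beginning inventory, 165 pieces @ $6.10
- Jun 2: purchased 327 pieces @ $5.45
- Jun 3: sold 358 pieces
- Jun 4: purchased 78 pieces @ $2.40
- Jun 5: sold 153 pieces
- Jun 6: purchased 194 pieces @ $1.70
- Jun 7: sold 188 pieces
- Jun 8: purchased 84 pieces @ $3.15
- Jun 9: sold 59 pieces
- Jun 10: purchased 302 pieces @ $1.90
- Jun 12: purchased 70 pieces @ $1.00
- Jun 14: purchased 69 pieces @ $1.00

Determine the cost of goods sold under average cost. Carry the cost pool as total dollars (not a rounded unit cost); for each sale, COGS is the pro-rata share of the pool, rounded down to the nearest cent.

COGS = $3,318.35

After Jun 1: 165 on hand, pool $1,006.50 (≈ $6.1000 each)
After Jun 2: 492 on hand, pool $2,788.65 (≈ $5.6680 each)
Jun 3, sell 358: 358/492 × $2,788.65 → $2,029.13
After Jun 4: 212 on hand, pool $946.72 (≈ $4.4657 each)
Jun 5, sell 153: 153/212 × $946.72 → $683.24
After Jun 6: 253 on hand, pool $593.28 (≈ $2.3450 each)
Jun 7, sell 188: 188/253 × $593.28 → $440.85
After Jun 8: 149 on hand, pool $417.03 (≈ $2.7989 each)
Jun 9, sell 59: 59/149 × $417.03 → $165.13
After Jun 10: 392 on hand, pool $825.70 (≈ $2.1064 each)
After Jun 12: 462 on hand, pool $895.70 (≈ $1.9387 each)
After Jun 14: 531 on hand, pool $964.70 (≈ $1.8168 each)
Total COGS = $2,029.13 + $683.24 + $440.85 + $165.13 = $3,318.35
Ending inventory (cost pool remaining) = $964.70
Check: goods available $4,283.05 = COGS $3,318.35 + ending $964.70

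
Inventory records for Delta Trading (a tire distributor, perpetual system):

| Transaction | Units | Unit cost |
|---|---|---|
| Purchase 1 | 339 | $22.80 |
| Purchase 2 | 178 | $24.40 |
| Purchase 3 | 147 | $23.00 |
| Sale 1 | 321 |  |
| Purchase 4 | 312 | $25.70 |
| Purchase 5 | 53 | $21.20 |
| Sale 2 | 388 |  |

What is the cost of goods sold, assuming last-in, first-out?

Sale 1 (321) [LIFO — newest first]: 147 @ $23.00 + 174 @ $24.40 = $7,626.60
Sale 2 (388) [LIFO — newest first]: 53 @ $21.20 + 312 @ $25.70 + 4 @ $24.40 + 19 @ $22.80 = $9,672.80
Total COGS = $7,626.60 + $9,672.80 = $17,299.40
Ending inventory: 320 @ $22.80 = $7,296.00

COGS = $17,299.40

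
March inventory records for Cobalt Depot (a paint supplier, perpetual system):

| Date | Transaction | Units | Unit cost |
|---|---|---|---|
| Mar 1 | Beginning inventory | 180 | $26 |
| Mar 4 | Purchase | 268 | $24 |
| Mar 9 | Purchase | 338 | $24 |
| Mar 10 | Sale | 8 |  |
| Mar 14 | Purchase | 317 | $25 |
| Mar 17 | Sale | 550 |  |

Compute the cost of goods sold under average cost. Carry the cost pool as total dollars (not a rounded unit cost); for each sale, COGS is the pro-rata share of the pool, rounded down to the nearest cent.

COGS = $13,733.86

After Mar 1: 180 on hand, pool $4,680.00 (≈ $26.0000 each)
After Mar 4: 448 on hand, pool $11,112.00 (≈ $24.8036 each)
After Mar 9: 786 on hand, pool $19,224.00 (≈ $24.4580 each)
Mar 10, sell 8: 8/786 × $19,224.00 → $195.66
After Mar 14: 1095 on hand, pool $26,953.34 (≈ $24.6149 each)
Mar 17, sell 550: 550/1095 × $26,953.34 → $13,538.20
Total COGS = $195.66 + $13,538.20 = $13,733.86
Ending inventory (cost pool remaining) = $13,415.14
Check: goods available $27,149.00 = COGS $13,733.86 + ending $13,415.14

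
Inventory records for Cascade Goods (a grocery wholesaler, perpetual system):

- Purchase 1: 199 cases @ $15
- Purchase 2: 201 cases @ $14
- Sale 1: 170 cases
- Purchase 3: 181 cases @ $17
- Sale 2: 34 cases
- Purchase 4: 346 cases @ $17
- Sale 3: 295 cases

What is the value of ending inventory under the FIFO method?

Ending inventory = $7,276

Sale 1 (170) [FIFO — oldest first]: 170 @ $15 = $2,550
Sale 2 (34) [FIFO — oldest first]: 29 @ $15 + 5 @ $14 = $505
Sale 3 (295) [FIFO — oldest first]: 196 @ $14 + 99 @ $17 = $4,427
Total COGS = $2,550 + $505 + $4,427 = $7,482
Ending inventory: 82 @ $17 + 346 @ $17 = $7,276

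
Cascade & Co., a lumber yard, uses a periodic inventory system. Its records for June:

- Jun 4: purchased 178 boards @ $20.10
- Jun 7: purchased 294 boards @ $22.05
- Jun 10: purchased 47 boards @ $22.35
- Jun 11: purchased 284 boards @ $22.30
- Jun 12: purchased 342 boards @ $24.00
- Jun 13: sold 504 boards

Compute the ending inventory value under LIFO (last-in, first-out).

Jun 13, 504 sold [LIFO — newest first]: 342 @ $24.00 + 162 @ $22.30 = $11,820.60
Ending inventory: 178 @ $20.10 + 294 @ $22.05 + 47 @ $22.35 + 122 @ $22.30 = $13,831.55

Ending inventory = $13,831.55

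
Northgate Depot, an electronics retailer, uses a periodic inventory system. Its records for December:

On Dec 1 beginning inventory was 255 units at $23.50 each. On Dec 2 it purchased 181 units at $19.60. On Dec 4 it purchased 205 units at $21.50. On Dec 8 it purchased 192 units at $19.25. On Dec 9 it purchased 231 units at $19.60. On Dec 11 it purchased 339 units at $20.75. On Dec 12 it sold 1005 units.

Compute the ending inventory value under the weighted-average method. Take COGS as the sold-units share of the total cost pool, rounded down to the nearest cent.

Ending inventory = $8,284.94

Dec 12, sell 1005: 1005/1403 × $29,205.45 → $20,920.51
Ending inventory (cost pool remaining) = $8,284.94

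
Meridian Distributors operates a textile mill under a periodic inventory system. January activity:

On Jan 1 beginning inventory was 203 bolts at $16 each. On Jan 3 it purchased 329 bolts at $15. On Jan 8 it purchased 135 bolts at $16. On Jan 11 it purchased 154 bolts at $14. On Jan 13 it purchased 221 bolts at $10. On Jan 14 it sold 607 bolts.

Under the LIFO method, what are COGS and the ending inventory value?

COGS = $7,981; ending inventory = $6,728

Jan 14, 607 sold [LIFO — newest first]: 221 @ $10 + 154 @ $14 + 135 @ $16 + 97 @ $15 = $7,981
Ending inventory: 203 @ $16 + 232 @ $15 = $6,728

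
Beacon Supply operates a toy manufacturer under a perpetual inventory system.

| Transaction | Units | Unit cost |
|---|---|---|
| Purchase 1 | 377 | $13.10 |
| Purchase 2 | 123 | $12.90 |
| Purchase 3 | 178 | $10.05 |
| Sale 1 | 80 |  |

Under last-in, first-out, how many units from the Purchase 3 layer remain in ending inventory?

Sale 1 (80) [LIFO — newest first]: 80 @ $10.05 = $804.00
Ending inventory: 377 @ $13.10 + 123 @ $12.90 + 98 @ $10.05 = $7,510.30

98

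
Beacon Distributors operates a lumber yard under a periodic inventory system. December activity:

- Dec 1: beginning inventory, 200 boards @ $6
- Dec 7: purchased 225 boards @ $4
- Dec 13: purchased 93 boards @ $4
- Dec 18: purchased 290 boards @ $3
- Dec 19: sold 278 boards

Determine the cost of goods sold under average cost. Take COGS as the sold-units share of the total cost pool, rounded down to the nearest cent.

COGS = $1,149.84

Dec 19, sell 278: 278/808 × $3,342.00 → $1,149.84
Ending inventory (cost pool remaining) = $2,192.16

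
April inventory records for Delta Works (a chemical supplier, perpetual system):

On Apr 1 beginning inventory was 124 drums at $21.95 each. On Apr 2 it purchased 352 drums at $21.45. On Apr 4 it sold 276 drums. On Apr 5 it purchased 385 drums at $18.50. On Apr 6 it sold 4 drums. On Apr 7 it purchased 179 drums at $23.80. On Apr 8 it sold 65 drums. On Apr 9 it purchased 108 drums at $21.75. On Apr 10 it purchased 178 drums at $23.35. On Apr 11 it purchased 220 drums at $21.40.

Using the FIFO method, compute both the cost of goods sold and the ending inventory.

Apr 4, 276 sold [FIFO — oldest first]: 124 @ $21.95 + 152 @ $21.45 = $5,982.20
Apr 6, 4 sold [FIFO — oldest first]: 4 @ $21.45 = $85.80
Apr 8, 65 sold [FIFO — oldest first]: 65 @ $21.45 = $1,394.25
Total COGS = $5,982.20 + $85.80 + $1,394.25 = $7,462.25
Ending inventory: 131 @ $21.45 + 385 @ $18.50 + 179 @ $23.80 + 108 @ $21.75 + 178 @ $23.35 + 220 @ $21.40 = $25,405.95
Check: goods available $32,868.20 = COGS $7,462.25 + ending $25,405.95

COGS = $7,462.25; ending inventory = $25,405.95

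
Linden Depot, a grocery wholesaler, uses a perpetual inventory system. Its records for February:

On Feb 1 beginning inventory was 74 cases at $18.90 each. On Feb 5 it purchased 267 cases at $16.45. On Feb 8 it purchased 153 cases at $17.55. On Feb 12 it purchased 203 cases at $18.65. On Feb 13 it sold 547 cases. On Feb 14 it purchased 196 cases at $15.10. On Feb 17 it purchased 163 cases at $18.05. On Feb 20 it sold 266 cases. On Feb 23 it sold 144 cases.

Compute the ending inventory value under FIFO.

Feb 13, 547 sold [FIFO — oldest first]: 74 @ $18.90 + 267 @ $16.45 + 153 @ $17.55 + 53 @ $18.65 = $9,464.35
Feb 20, 266 sold [FIFO — oldest first]: 150 @ $18.65 + 116 @ $15.10 = $4,549.10
Feb 23, 144 sold [FIFO — oldest first]: 80 @ $15.10 + 64 @ $18.05 = $2,363.20
Total COGS = $9,464.35 + $4,549.10 + $2,363.20 = $16,376.65
Ending inventory: 99 @ $18.05 = $1,786.95
Check: goods available $18,163.60 = COGS $16,376.65 + ending $1,786.95

Ending inventory = $1,786.95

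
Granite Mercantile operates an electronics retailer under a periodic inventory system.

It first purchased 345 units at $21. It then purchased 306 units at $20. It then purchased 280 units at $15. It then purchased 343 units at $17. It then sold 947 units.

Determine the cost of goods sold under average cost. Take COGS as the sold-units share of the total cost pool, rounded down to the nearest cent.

COGS = $17,390.90

Sale 1, sell 947: 947/1274 × $23,396.00 → $17,390.90
Ending inventory (cost pool remaining) = $6,005.10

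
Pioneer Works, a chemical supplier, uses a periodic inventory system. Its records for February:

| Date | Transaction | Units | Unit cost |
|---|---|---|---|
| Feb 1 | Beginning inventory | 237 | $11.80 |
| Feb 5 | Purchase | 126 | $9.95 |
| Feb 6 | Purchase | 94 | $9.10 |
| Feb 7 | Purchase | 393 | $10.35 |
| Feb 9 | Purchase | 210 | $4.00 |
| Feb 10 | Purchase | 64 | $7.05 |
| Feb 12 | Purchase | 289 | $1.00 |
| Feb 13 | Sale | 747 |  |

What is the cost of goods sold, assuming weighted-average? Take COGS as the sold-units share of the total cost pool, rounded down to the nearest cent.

COGS = $5,579.21

Feb 13, sell 747: 747/1413 × $10,553.45 → $5,579.21
Ending inventory (cost pool remaining) = $4,974.24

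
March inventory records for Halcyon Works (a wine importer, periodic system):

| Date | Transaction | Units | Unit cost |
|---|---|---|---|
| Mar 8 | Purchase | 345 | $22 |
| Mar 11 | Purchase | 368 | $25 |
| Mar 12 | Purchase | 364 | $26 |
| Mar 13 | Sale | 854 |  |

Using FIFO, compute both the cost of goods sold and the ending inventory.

COGS = $20,456; ending inventory = $5,798

Mar 13, 854 sold [FIFO — oldest first]: 345 @ $22 + 368 @ $25 + 141 @ $26 = $20,456
Ending inventory: 223 @ $26 = $5,798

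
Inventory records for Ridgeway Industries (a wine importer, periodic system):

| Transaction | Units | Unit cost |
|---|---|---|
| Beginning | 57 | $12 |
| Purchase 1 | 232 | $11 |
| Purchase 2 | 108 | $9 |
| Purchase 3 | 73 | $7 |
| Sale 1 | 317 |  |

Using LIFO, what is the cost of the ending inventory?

Ending inventory = $1,740

Sale 1 (317) [LIFO — newest first]: 73 @ $7 + 108 @ $9 + 136 @ $11 = $2,979
Ending inventory: 57 @ $12 + 96 @ $11 = $1,740
Check: goods available $4,719 = COGS $2,979 + ending $1,740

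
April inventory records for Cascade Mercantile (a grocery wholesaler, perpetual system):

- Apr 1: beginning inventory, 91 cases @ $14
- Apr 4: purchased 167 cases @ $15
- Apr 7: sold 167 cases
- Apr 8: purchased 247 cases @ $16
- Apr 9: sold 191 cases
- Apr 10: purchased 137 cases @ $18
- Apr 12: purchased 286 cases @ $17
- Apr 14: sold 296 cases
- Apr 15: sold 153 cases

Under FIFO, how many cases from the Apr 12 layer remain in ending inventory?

121

Apr 7, 167 sold [FIFO — oldest first]: 91 @ $14 + 76 @ $15 = $2,414
Apr 9, 191 sold [FIFO — oldest first]: 91 @ $15 + 100 @ $16 = $2,965
Apr 14, 296 sold [FIFO — oldest first]: 147 @ $16 + 137 @ $18 + 12 @ $17 = $5,022
Apr 15, 153 sold [FIFO — oldest first]: 153 @ $17 = $2,601
Total COGS = $2,414 + $2,965 + $5,022 + $2,601 = $13,002
Ending inventory: 121 @ $17 = $2,057
Check: goods available $15,059 = COGS $13,002 + ending $2,057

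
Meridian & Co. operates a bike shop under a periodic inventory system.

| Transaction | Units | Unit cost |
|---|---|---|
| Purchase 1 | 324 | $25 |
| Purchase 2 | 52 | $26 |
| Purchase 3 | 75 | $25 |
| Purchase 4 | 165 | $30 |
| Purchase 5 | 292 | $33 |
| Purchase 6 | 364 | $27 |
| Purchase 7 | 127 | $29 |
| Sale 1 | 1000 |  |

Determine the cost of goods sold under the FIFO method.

COGS = $28,397

Sale 1 (1000) [FIFO — oldest first]: 324 @ $25 + 52 @ $26 + 75 @ $25 + 165 @ $30 + 292 @ $33 + 92 @ $27 = $28,397
Ending inventory: 272 @ $27 + 127 @ $29 = $11,027
Check: goods available $39,424 = COGS $28,397 + ending $11,027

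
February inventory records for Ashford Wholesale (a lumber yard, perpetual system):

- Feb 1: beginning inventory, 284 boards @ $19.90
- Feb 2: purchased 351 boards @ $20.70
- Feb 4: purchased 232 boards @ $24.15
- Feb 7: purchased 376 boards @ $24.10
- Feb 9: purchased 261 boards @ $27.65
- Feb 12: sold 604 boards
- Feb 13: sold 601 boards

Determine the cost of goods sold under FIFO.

COGS = $26,665.90

Feb 12, 604 sold [FIFO — oldest first]: 284 @ $19.90 + 320 @ $20.70 = $12,275.60
Feb 13, 601 sold [FIFO — oldest first]: 31 @ $20.70 + 232 @ $24.15 + 338 @ $24.10 = $14,390.30
Total COGS = $12,275.60 + $14,390.30 = $26,665.90
Ending inventory: 38 @ $24.10 + 261 @ $27.65 = $8,132.45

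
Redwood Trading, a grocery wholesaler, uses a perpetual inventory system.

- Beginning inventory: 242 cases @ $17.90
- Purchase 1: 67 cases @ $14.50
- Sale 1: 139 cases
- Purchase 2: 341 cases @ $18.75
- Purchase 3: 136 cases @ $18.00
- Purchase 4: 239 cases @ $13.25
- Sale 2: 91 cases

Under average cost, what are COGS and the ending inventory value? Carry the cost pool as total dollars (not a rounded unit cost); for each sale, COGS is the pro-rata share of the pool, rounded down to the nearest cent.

COGS = $3,918.67; ending inventory = $13,393.13

After Beginning: 242 on hand, pool $4,331.80 (≈ $17.9000 each)
After Purchase 1: 309 on hand, pool $5,303.30 (≈ $17.1628 each)
Sale 1, sell 139: 139/309 × $5,303.30 → $2,385.62
After Purchase 2: 511 on hand, pool $9,311.43 (≈ $18.2220 each)
After Purchase 3: 647 on hand, pool $11,759.43 (≈ $18.1753 each)
After Purchase 4: 886 on hand, pool $14,926.18 (≈ $16.8467 each)
Sale 2, sell 91: 91/886 × $14,926.18 → $1,533.05
Total COGS = $2,385.62 + $1,533.05 = $3,918.67
Ending inventory (cost pool remaining) = $13,393.13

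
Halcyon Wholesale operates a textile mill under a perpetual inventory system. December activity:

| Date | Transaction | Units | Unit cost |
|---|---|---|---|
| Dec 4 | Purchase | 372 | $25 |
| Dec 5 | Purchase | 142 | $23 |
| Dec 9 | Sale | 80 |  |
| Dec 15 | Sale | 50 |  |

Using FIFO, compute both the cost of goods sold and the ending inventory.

COGS = $3,250; ending inventory = $9,316

Dec 9, 80 sold [FIFO — oldest first]: 80 @ $25 = $2,000
Dec 15, 50 sold [FIFO — oldest first]: 50 @ $25 = $1,250
Total COGS = $2,000 + $1,250 = $3,250
Ending inventory: 242 @ $25 + 142 @ $23 = $9,316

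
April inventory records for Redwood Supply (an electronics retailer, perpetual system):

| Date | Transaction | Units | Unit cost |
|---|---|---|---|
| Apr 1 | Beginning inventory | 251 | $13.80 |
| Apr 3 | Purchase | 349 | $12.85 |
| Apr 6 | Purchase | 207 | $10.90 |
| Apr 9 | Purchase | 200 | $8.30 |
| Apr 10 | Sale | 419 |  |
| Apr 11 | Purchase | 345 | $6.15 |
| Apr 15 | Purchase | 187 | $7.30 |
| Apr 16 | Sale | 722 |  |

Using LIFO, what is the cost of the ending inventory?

Ending inventory = $5,352.75

Apr 10, 419 sold [LIFO — newest first]: 200 @ $8.30 + 207 @ $10.90 + 12 @ $12.85 = $4,070.50
Apr 16, 722 sold [LIFO — newest first]: 187 @ $7.30 + 345 @ $6.15 + 190 @ $12.85 = $5,928.35
Total COGS = $4,070.50 + $5,928.35 = $9,998.85
Ending inventory: 251 @ $13.80 + 147 @ $12.85 = $5,352.75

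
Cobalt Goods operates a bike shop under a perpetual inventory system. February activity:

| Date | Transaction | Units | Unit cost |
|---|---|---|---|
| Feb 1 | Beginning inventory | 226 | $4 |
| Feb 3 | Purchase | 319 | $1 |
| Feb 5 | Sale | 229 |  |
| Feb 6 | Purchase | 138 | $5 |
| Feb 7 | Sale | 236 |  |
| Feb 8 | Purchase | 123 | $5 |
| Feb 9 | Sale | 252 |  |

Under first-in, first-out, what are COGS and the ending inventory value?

COGS = $2,083; ending inventory = $445

Feb 5, 229 sold [FIFO — oldest first]: 226 @ $4 + 3 @ $1 = $907
Feb 7, 236 sold [FIFO — oldest first]: 236 @ $1 = $236
Feb 9, 252 sold [FIFO — oldest first]: 80 @ $1 + 138 @ $5 + 34 @ $5 = $940
Total COGS = $907 + $236 + $940 = $2,083
Ending inventory: 89 @ $5 = $445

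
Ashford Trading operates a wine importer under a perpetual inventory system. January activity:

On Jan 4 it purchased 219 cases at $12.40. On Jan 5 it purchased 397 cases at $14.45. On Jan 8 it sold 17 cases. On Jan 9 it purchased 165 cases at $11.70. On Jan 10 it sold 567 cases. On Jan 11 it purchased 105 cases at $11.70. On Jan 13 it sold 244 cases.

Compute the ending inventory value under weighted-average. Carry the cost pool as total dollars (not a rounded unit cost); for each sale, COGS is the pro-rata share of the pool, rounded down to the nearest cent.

Ending inventory = $738.56

After Jan 4: 219 on hand, pool $2,715.60 (≈ $12.4000 each)
After Jan 5: 616 on hand, pool $8,452.25 (≈ $13.7212 each)
Jan 8, sell 17: 17/616 × $8,452.25 → $233.26
After Jan 9: 764 on hand, pool $10,149.49 (≈ $13.2847 each)
Jan 10, sell 567: 567/764 × $10,149.49 → $7,532.40
After Jan 11: 302 on hand, pool $3,845.59 (≈ $12.7337 each)
Jan 13, sell 244: 244/302 × $3,845.59 → $3,107.03
Total COGS = $233.26 + $7,532.40 + $3,107.03 = $10,872.69
Ending inventory (cost pool remaining) = $738.56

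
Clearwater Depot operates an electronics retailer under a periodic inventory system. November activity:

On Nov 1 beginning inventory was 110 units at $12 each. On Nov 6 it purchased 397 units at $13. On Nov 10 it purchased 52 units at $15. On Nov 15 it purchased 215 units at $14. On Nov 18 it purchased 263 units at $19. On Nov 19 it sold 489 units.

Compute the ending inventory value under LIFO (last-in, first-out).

Ending inventory = $7,096

Nov 19, 489 sold [LIFO — newest first]: 263 @ $19 + 215 @ $14 + 11 @ $15 = $8,172
Ending inventory: 110 @ $12 + 397 @ $13 + 41 @ $15 = $7,096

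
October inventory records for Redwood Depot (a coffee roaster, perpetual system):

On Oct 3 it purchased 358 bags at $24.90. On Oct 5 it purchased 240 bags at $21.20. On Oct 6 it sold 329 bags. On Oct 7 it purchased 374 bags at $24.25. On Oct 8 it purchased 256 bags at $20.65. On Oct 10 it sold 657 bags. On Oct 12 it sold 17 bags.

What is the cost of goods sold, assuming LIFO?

Oct 6, 329 sold [LIFO — newest first]: 240 @ $21.20 + 89 @ $24.90 = $7,304.10
Oct 10, 657 sold [LIFO — newest first]: 256 @ $20.65 + 374 @ $24.25 + 27 @ $24.90 = $15,028.20
Oct 12, 17 sold [LIFO — newest first]: 17 @ $24.90 = $423.30
Total COGS = $7,304.10 + $15,028.20 + $423.30 = $22,755.60
Ending inventory: 225 @ $24.90 = $5,602.50

COGS = $22,755.60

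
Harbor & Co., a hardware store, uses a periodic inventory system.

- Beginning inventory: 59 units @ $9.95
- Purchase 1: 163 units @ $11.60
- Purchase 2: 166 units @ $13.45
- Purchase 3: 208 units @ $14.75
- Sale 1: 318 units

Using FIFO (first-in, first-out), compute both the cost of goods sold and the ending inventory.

Sale 1 (318) [FIFO — oldest first]: 59 @ $9.95 + 163 @ $11.60 + 96 @ $13.45 = $3,769.05
Ending inventory: 70 @ $13.45 + 208 @ $14.75 = $4,009.50

COGS = $3,769.05; ending inventory = $4,009.50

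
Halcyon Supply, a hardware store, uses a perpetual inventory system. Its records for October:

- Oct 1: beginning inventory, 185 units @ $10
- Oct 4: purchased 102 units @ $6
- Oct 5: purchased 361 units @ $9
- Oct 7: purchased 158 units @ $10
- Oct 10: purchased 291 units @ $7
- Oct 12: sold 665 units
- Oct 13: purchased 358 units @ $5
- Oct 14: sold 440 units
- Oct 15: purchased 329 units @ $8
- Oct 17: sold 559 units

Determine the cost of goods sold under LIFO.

Oct 12, 665 sold [LIFO — newest first]: 291 @ $7 + 158 @ $10 + 216 @ $9 = $5,561
Oct 14, 440 sold [LIFO — newest first]: 358 @ $5 + 82 @ $9 = $2,528
Oct 17, 559 sold [LIFO — newest first]: 329 @ $8 + 63 @ $9 + 102 @ $6 + 65 @ $10 = $4,461
Total COGS = $5,561 + $2,528 + $4,461 = $12,550
Ending inventory: 120 @ $10 = $1,200
Check: goods available $13,750 = COGS $12,550 + ending $1,200

COGS = $12,550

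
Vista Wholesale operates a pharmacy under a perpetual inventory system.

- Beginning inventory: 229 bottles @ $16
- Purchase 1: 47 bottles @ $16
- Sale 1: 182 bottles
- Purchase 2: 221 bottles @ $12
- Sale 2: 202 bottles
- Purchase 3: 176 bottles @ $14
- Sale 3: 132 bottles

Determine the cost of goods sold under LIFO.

Sale 1 (182) [LIFO — newest first]: 47 @ $16 + 135 @ $16 = $2,912
Sale 2 (202) [LIFO — newest first]: 202 @ $12 = $2,424
Sale 3 (132) [LIFO — newest first]: 132 @ $14 = $1,848
Total COGS = $2,912 + $2,424 + $1,848 = $7,184
Ending inventory: 94 @ $16 + 19 @ $12 + 44 @ $14 = $2,348

COGS = $7,184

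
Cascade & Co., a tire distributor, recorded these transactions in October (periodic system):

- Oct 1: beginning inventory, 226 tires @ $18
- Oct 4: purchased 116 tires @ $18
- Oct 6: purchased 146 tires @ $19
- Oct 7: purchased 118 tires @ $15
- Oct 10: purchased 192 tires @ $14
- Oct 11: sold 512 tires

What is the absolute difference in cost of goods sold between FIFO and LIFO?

$1,050

FIFO COGS: 226 @ $18 + 116 @ $18 + 146 @ $19 + 24 @ $15 = $9,290
LIFO COGS: 192 @ $14 + 118 @ $15 + 146 @ $19 + 56 @ $18 = $8,240
Difference = |$9,290 − $8,240| = $1,050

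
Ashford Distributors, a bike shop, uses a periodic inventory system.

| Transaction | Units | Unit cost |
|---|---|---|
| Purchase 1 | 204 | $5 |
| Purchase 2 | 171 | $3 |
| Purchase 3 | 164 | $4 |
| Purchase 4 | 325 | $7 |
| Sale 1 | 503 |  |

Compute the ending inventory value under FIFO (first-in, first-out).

Ending inventory = $2,419

Sale 1 (503) [FIFO — oldest first]: 204 @ $5 + 171 @ $3 + 128 @ $4 = $2,045
Ending inventory: 36 @ $4 + 325 @ $7 = $2,419
Check: goods available $4,464 = COGS $2,045 + ending $2,419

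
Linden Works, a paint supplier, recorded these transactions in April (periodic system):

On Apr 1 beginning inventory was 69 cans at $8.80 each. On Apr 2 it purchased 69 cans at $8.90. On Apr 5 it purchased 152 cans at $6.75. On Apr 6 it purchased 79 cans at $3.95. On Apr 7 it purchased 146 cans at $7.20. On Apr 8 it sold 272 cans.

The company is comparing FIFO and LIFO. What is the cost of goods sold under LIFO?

FIFO COGS: 69 @ $8.80 + 69 @ $8.90 + 134 @ $6.75 = $2,125.80
LIFO COGS: 146 @ $7.20 + 79 @ $3.95 + 47 @ $6.75 = $1,680.50

COGS = $1,680.50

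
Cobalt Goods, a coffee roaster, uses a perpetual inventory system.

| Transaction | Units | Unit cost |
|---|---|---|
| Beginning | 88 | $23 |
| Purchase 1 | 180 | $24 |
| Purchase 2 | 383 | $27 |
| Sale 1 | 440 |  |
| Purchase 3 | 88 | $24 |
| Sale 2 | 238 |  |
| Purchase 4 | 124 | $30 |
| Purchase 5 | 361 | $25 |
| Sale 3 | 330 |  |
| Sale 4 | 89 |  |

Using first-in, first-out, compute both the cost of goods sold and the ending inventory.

Sale 1 (440) [FIFO — oldest first]: 88 @ $23 + 180 @ $24 + 172 @ $27 = $10,988
Sale 2 (238) [FIFO — oldest first]: 211 @ $27 + 27 @ $24 = $6,345
Sale 3 (330) [FIFO — oldest first]: 61 @ $24 + 124 @ $30 + 145 @ $25 = $8,809
Sale 4 (89) [FIFO — oldest first]: 89 @ $25 = $2,225
Total COGS = $10,988 + $6,345 + $8,809 + $2,225 = $28,367
Ending inventory: 127 @ $25 = $3,175

COGS = $28,367; ending inventory = $3,175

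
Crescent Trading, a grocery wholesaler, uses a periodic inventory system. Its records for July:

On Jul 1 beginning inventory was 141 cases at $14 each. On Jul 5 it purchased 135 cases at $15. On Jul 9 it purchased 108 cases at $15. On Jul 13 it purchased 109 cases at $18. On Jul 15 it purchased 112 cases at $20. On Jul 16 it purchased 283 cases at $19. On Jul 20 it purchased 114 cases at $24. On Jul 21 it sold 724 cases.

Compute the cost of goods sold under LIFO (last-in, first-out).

COGS = $13,905

Jul 21, 724 sold [LIFO — newest first]: 114 @ $24 + 283 @ $19 + 112 @ $20 + 109 @ $18 + 106 @ $15 = $13,905
Ending inventory: 141 @ $14 + 135 @ $15 + 2 @ $15 = $4,029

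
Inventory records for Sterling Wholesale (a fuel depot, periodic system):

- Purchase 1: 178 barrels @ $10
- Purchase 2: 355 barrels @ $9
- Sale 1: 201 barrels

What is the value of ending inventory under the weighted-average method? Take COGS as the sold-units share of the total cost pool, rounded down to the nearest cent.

Ending inventory = $3,098.88

Sale 1, sell 201: 201/533 × $4,975.00 → $1,876.12
Ending inventory (cost pool remaining) = $3,098.88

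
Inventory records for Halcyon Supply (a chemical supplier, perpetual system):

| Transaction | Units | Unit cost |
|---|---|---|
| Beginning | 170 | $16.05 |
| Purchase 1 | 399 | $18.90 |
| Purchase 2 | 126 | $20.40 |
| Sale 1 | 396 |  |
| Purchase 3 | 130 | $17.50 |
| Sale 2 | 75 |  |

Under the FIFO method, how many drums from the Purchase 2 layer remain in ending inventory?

126

Sale 1 (396) [FIFO — oldest first]: 170 @ $16.05 + 226 @ $18.90 = $6,999.90
Sale 2 (75) [FIFO — oldest first]: 75 @ $18.90 = $1,417.50
Total COGS = $6,999.90 + $1,417.50 = $8,417.40
Ending inventory: 98 @ $18.90 + 126 @ $20.40 + 130 @ $17.50 = $6,697.60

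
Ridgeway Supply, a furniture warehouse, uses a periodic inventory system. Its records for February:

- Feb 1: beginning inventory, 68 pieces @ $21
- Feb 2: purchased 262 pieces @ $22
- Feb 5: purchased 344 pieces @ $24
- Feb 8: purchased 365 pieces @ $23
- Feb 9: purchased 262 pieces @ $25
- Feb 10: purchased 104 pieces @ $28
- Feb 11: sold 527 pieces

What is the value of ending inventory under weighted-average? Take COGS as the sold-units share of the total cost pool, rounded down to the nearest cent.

Feb 11, sell 527: 527/1405 × $33,305.00 → $12,492.33
Ending inventory (cost pool remaining) = $20,812.67

Ending inventory = $20,812.67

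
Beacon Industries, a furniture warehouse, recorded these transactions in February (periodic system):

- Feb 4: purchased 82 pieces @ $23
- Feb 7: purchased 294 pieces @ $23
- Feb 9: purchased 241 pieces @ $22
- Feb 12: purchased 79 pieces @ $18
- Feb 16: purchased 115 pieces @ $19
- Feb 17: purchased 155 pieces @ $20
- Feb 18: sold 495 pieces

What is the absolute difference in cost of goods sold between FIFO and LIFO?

$1,347

FIFO COGS: 82 @ $23 + 294 @ $23 + 119 @ $22 = $11,266
LIFO COGS: 155 @ $20 + 115 @ $19 + 79 @ $18 + 146 @ $22 = $9,919
Difference = |$11,266 − $9,919| = $1,347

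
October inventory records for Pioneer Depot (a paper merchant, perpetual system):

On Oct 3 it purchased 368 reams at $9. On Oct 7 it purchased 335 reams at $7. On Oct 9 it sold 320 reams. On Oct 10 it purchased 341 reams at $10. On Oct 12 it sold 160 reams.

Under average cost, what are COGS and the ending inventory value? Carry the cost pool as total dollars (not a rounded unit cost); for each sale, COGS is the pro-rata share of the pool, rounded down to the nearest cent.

COGS = $4,009.71; ending inventory = $5,057.29

After Oct 3: 368 on hand, pool $3,312.00 (≈ $9.0000 each)
After Oct 7: 703 on hand, pool $5,657.00 (≈ $8.0469 each)
Oct 9, sell 320: 320/703 × $5,657.00 → $2,575.02
After Oct 10: 724 on hand, pool $6,491.98 (≈ $8.9668 each)
Oct 12, sell 160: 160/724 × $6,491.98 → $1,434.69
Total COGS = $2,575.02 + $1,434.69 = $4,009.71
Ending inventory (cost pool remaining) = $5,057.29
Check: goods available $9,067.00 = COGS $4,009.71 + ending $5,057.29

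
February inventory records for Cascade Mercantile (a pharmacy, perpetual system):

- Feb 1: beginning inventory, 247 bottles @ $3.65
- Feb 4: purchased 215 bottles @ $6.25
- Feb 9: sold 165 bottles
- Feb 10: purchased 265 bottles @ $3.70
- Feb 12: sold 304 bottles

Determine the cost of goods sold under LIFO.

Feb 9, 165 sold [LIFO — newest first]: 165 @ $6.25 = $1,031.25
Feb 12, 304 sold [LIFO — newest first]: 265 @ $3.70 + 39 @ $6.25 = $1,224.25
Total COGS = $1,031.25 + $1,224.25 = $2,255.50
Ending inventory: 247 @ $3.65 + 11 @ $6.25 = $970.30

COGS = $2,255.50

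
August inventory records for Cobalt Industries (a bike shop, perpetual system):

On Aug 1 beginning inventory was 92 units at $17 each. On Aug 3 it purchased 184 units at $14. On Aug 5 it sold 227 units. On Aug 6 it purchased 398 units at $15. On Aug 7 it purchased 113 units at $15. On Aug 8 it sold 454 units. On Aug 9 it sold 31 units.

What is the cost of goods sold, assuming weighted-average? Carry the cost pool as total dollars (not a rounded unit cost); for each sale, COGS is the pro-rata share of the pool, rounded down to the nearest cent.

After Aug 1: 92 on hand, pool $1,564.00 (≈ $17.0000 each)
After Aug 3: 276 on hand, pool $4,140.00 (≈ $15.0000 each)
Aug 5, sell 227: 227/276 × $4,140.00 → $3,405.00
After Aug 6: 447 on hand, pool $6,705.00 (≈ $15.0000 each)
After Aug 7: 560 on hand, pool $8,400.00 (≈ $15.0000 each)
Aug 8, sell 454: 454/560 × $8,400.00 → $6,810.00
Aug 9, sell 31: 31/106 × $1,590.00 → $465.00
Total COGS = $3,405.00 + $6,810.00 + $465.00 = $10,680.00
Ending inventory (cost pool remaining) = $1,125.00
Check: goods available $11,805.00 = COGS $10,680.00 + ending $1,125.00

COGS = $10,680.00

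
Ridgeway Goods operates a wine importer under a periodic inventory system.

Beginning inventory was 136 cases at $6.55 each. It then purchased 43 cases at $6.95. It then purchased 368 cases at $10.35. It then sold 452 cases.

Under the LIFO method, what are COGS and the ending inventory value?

Sale 1 (452) [LIFO — newest first]: 368 @ $10.35 + 43 @ $6.95 + 41 @ $6.55 = $4,376.20
Ending inventory: 95 @ $6.55 = $622.25

COGS = $4,376.20; ending inventory = $622.25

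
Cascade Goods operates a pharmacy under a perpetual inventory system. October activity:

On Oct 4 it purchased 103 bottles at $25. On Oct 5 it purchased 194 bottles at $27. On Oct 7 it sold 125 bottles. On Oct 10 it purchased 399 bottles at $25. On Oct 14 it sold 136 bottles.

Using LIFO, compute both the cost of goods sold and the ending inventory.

Oct 7, 125 sold [LIFO — newest first]: 125 @ $27 = $3,375
Oct 14, 136 sold [LIFO — newest first]: 136 @ $25 = $3,400
Total COGS = $3,375 + $3,400 = $6,775
Ending inventory: 103 @ $25 + 69 @ $27 + 263 @ $25 = $11,013

COGS = $6,775; ending inventory = $11,013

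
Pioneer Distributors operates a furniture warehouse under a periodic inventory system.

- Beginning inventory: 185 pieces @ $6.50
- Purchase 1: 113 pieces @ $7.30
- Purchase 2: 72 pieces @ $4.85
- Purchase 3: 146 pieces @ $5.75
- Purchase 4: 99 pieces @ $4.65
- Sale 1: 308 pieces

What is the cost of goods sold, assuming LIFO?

Sale 1 (308) [LIFO — newest first]: 99 @ $4.65 + 146 @ $5.75 + 63 @ $4.85 = $1,605.40
Ending inventory: 185 @ $6.50 + 113 @ $7.30 + 9 @ $4.85 = $2,071.05
Check: goods available $3,676.45 = COGS $1,605.40 + ending $2,071.05

COGS = $1,605.40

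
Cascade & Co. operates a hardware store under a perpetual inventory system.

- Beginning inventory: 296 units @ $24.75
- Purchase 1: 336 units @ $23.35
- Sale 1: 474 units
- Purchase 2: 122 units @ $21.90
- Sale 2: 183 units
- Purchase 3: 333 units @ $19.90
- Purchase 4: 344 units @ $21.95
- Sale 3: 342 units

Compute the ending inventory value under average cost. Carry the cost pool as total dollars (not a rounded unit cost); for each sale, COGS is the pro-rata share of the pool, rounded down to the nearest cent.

Ending inventory = $9,163.02

After Beginning: 296 on hand, pool $7,326.00 (≈ $24.7500 each)
After Purchase 1: 632 on hand, pool $15,171.60 (≈ $24.0057 each)
Sale 1, sell 474: 474/632 × $15,171.60 → $11,378.70
After Purchase 2: 280 on hand, pool $6,464.70 (≈ $23.0882 each)
Sale 2, sell 183: 183/280 × $6,464.70 → $4,225.14
After Purchase 3: 430 on hand, pool $8,866.26 (≈ $20.6192 each)
After Purchase 4: 774 on hand, pool $16,417.06 (≈ $21.2107 each)
Sale 3, sell 342: 342/774 × $16,417.06 → $7,254.04
Total COGS = $11,378.70 + $4,225.14 + $7,254.04 = $22,857.88
Ending inventory (cost pool remaining) = $9,163.02
Check: goods available $32,020.90 = COGS $22,857.88 + ending $9,163.02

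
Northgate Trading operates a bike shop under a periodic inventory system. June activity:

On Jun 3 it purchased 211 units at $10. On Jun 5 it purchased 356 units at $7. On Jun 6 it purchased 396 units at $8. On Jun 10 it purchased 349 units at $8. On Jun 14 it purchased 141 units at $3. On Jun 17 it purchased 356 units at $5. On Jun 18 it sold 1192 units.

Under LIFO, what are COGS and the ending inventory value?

COGS = $7,763; ending inventory = $5,002

Jun 18, 1192 sold [LIFO — newest first]: 356 @ $5 + 141 @ $3 + 349 @ $8 + 346 @ $8 = $7,763
Ending inventory: 211 @ $10 + 356 @ $7 + 50 @ $8 = $5,002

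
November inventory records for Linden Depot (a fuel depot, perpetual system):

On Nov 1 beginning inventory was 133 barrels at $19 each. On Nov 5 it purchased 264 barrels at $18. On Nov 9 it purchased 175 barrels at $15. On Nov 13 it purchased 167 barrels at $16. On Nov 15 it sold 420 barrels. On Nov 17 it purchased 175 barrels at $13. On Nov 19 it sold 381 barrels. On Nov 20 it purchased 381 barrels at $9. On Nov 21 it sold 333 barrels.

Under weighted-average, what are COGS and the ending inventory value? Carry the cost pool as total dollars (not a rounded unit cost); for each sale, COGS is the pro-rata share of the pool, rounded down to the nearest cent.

After Nov 1: 133 on hand, pool $2,527.00 (≈ $19.0000 each)
After Nov 5: 397 on hand, pool $7,279.00 (≈ $18.3350 each)
After Nov 9: 572 on hand, pool $9,904.00 (≈ $17.3147 each)
After Nov 13: 739 on hand, pool $12,576.00 (≈ $17.0176 each)
Nov 15, sell 420: 420/739 × $12,576.00 → $7,147.38
After Nov 17: 494 on hand, pool $7,703.62 (≈ $15.5944 each)
Nov 19, sell 381: 381/494 × $7,703.62 → $5,941.45
After Nov 20: 494 on hand, pool $5,191.17 (≈ $10.5084 each)
Nov 21, sell 333: 333/494 × $5,191.17 → $3,499.31
Total COGS = $7,147.38 + $5,941.45 + $3,499.31 = $16,588.14
Ending inventory (cost pool remaining) = $1,691.86
Check: goods available $18,280.00 = COGS $16,588.14 + ending $1,691.86

COGS = $16,588.14; ending inventory = $1,691.86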